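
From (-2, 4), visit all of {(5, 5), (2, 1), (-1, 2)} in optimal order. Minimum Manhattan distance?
14
(one optimal route: (-2, 4) → (-1, 2) → (2, 1) → (5, 5))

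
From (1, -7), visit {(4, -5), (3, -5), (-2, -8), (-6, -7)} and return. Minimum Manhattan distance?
26
(one optimal route: (1, -7) → (4, -5) → (3, -5) → (-2, -8) → (-6, -7) → (1, -7))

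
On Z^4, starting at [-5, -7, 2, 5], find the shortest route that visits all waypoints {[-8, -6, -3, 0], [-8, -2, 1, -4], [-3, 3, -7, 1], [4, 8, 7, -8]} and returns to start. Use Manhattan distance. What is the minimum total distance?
118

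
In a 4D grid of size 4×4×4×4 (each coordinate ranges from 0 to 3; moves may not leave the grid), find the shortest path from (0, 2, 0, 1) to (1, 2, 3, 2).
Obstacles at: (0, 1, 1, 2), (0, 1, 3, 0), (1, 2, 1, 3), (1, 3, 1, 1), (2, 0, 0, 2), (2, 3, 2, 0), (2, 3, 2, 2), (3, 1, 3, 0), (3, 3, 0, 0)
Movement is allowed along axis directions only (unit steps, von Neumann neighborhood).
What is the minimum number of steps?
5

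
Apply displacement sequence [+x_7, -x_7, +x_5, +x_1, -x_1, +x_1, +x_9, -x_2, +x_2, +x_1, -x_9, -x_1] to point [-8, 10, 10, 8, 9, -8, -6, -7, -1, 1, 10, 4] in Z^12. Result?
(-7, 10, 10, 8, 10, -8, -6, -7, -1, 1, 10, 4)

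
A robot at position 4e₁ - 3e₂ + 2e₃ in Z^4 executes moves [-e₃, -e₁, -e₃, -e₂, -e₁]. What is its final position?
(2, -4, 0, 0)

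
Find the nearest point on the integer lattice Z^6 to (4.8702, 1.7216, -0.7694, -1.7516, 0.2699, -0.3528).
(5, 2, -1, -2, 0, 0)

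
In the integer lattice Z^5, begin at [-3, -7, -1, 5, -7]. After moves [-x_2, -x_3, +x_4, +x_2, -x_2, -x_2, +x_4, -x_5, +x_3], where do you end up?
(-3, -9, -1, 7, -8)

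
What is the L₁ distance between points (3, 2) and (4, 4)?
3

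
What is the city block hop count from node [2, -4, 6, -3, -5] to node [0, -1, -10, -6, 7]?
36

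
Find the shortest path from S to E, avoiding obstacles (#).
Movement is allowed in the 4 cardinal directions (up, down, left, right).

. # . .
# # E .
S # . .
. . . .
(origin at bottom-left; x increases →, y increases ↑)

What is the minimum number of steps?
5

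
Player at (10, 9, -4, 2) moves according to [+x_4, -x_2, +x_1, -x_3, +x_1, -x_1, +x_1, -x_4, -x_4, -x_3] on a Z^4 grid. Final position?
(12, 8, -6, 1)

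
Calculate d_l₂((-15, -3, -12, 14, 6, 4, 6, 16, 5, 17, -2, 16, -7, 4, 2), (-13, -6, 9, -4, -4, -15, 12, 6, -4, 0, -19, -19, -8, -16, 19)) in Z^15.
62.8411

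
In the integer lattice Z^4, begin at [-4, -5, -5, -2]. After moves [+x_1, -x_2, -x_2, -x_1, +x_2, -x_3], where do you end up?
(-4, -6, -6, -2)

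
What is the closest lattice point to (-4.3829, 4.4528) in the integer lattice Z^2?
(-4, 4)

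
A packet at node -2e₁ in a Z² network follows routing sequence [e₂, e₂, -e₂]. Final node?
(-2, 1)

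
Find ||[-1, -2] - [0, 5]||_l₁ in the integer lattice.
8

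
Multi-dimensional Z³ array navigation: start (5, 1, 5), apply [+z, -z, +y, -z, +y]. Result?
(5, 3, 4)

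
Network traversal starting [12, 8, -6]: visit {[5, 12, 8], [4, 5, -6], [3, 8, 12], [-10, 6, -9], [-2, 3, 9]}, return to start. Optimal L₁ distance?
106
(one optimal route: (12, 8, -6) → (5, 12, 8) → (3, 8, 12) → (-2, 3, 9) → (-10, 6, -9) → (4, 5, -6) → (12, 8, -6))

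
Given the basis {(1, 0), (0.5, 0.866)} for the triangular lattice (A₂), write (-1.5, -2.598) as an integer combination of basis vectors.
-3b₂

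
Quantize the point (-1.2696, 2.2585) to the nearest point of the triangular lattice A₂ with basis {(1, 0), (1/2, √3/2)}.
(-1.5, 2.598)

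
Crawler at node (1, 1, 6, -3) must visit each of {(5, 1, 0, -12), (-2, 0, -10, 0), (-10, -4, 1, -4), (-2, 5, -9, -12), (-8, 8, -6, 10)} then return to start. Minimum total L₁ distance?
142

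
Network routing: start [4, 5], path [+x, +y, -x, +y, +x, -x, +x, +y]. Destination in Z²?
(5, 8)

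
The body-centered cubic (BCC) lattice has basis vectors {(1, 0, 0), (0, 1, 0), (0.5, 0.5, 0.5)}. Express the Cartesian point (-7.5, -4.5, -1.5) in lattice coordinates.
-6b₁ - 3b₂ - 3b₃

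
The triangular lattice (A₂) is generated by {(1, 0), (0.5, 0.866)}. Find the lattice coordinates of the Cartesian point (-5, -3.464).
-3b₁ - 4b₂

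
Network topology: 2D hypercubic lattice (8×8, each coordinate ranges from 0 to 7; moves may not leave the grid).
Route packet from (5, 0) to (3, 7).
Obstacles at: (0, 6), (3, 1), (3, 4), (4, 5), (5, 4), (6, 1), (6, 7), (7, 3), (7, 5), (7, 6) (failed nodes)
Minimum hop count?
11
(one shortest path: (5, 0) → (4, 0) → (3, 0) → (2, 0) → (2, 1) → (2, 2) → (2, 3) → (2, 4) → (2, 5) → (3, 5) → (3, 6) → (3, 7))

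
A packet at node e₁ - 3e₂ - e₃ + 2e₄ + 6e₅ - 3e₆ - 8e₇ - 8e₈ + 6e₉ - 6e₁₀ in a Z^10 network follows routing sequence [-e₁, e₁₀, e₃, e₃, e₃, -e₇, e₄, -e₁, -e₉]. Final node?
(-1, -3, 2, 3, 6, -3, -9, -8, 5, -5)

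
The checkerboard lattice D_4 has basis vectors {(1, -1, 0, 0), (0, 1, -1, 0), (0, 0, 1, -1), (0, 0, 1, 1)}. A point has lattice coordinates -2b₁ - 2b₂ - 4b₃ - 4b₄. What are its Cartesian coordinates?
(-2, 0, -6, 0)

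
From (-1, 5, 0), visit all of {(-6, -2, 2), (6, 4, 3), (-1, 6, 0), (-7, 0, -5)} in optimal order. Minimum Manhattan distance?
42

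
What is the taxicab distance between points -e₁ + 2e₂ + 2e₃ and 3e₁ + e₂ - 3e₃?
10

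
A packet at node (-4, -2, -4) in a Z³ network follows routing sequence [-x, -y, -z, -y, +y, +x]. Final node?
(-4, -3, -5)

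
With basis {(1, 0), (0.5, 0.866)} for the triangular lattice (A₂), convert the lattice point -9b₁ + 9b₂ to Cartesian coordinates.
(-4.5, 7.794)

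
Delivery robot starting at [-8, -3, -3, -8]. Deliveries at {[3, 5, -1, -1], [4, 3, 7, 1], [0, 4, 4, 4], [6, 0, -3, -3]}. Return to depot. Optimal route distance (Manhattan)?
92
(one optimal route: (-8, -3, -3, -8) → (0, 4, 4, 4) → (4, 3, 7, 1) → (3, 5, -1, -1) → (6, 0, -3, -3) → (-8, -3, -3, -8))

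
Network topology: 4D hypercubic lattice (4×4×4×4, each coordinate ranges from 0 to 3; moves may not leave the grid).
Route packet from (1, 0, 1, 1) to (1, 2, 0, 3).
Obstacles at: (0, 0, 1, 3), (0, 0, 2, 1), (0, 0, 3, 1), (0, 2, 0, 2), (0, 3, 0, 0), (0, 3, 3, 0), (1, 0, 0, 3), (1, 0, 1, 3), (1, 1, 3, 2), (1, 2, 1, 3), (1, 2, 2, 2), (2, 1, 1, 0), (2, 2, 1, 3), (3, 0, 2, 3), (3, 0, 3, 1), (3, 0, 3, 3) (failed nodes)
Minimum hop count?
5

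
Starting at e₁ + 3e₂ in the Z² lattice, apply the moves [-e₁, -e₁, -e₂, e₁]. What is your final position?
(0, 2)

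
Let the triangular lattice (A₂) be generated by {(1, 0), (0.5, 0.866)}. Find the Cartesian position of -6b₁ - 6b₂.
(-9, -5.196)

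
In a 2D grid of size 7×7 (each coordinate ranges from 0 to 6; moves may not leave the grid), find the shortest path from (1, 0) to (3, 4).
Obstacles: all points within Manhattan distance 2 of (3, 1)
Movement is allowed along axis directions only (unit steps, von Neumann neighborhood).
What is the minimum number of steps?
8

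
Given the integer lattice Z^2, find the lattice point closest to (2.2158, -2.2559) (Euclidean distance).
(2, -2)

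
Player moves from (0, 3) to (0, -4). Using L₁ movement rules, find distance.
7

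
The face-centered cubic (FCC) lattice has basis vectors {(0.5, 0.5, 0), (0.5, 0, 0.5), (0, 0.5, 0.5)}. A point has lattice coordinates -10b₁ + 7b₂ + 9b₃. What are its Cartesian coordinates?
(-1.5, -0.5, 8)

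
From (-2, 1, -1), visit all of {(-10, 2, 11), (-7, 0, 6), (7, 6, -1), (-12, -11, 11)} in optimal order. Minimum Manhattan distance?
66
(one optimal route: (-2, 1, -1) → (7, 6, -1) → (-7, 0, 6) → (-10, 2, 11) → (-12, -11, 11))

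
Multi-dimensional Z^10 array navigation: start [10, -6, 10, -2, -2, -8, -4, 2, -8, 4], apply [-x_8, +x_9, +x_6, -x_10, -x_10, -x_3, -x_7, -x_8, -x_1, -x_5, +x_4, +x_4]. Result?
(9, -6, 9, 0, -3, -7, -5, 0, -7, 2)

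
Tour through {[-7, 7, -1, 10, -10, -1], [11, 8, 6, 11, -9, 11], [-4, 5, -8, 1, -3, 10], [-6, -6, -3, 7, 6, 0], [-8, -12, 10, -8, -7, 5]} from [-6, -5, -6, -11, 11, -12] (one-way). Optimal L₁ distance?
221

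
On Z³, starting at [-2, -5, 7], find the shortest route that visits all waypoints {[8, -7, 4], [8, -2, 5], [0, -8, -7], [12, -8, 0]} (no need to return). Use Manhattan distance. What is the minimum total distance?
49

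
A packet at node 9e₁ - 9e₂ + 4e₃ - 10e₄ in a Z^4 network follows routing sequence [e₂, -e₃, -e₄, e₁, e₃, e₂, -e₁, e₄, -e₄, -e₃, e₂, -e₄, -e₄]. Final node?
(9, -6, 3, -13)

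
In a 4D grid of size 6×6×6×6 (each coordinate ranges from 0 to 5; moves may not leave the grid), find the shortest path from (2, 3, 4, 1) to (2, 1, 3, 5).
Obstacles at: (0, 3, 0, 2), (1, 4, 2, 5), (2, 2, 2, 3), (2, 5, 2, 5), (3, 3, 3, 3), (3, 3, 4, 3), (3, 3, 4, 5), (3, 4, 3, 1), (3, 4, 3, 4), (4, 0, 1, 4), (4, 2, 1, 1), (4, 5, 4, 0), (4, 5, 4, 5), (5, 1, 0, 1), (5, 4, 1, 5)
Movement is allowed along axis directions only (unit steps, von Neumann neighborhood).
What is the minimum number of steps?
7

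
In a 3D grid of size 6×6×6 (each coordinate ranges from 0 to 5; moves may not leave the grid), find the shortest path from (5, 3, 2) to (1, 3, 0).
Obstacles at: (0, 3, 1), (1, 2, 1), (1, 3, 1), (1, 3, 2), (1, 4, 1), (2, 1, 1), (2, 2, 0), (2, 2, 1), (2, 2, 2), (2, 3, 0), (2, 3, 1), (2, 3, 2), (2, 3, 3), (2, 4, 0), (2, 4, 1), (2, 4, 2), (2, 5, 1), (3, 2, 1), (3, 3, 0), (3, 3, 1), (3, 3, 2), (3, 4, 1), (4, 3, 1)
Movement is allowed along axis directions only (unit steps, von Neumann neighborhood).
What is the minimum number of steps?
10
(one shortest path: (5, 3, 2) → (4, 3, 2) → (4, 2, 2) → (3, 2, 2) → (3, 1, 2) → (2, 1, 2) → (1, 1, 2) → (1, 1, 1) → (1, 1, 0) → (1, 2, 0) → (1, 3, 0))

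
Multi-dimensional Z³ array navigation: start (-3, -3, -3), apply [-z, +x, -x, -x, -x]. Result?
(-5, -3, -4)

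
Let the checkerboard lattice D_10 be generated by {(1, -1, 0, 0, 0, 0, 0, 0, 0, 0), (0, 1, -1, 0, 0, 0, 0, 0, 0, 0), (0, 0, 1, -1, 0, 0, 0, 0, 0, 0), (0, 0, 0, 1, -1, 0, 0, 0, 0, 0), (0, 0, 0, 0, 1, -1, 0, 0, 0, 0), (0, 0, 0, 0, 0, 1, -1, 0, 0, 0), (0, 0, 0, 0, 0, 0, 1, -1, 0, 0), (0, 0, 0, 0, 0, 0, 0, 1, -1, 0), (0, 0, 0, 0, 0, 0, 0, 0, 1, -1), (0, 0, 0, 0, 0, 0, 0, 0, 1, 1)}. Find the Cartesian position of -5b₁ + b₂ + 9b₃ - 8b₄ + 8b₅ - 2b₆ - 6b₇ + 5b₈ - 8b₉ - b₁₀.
(-5, 6, 8, -17, 16, -10, -4, 11, -14, 7)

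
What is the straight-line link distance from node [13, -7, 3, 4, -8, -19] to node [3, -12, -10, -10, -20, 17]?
43.9318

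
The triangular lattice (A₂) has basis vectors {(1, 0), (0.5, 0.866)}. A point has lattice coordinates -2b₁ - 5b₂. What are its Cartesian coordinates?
(-4.5, -4.33)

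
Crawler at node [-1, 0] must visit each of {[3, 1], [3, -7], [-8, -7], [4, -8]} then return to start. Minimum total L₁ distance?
42
(one optimal route: (-1, 0) → (3, 1) → (3, -7) → (4, -8) → (-8, -7) → (-1, 0))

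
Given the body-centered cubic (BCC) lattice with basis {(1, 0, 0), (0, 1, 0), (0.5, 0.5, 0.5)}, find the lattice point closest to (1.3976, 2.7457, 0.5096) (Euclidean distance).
(1.5, 2.5, 0.5)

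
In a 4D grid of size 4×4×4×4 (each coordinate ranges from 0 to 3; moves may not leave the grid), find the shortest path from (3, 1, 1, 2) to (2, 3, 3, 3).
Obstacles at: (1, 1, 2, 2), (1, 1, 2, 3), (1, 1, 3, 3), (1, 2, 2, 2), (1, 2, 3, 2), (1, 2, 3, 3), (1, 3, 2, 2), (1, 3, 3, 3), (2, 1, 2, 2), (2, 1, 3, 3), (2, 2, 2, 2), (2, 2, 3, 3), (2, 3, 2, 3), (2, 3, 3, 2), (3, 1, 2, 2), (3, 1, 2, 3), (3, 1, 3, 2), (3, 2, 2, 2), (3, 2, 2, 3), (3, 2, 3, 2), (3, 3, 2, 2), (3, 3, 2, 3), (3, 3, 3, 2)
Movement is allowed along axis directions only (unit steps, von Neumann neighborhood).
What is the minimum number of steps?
8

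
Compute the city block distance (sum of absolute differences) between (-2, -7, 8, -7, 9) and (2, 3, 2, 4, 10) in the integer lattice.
32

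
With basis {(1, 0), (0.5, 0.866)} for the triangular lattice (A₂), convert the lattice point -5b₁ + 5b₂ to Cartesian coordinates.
(-2.5, 4.33)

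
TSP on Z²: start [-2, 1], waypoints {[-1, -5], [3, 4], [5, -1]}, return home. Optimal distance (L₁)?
32
(one optimal route: (-2, 1) → (-1, -5) → (5, -1) → (3, 4) → (-2, 1))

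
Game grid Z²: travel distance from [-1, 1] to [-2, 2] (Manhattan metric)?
2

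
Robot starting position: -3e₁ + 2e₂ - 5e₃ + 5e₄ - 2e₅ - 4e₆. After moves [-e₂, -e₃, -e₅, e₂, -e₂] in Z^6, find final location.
(-3, 1, -6, 5, -3, -4)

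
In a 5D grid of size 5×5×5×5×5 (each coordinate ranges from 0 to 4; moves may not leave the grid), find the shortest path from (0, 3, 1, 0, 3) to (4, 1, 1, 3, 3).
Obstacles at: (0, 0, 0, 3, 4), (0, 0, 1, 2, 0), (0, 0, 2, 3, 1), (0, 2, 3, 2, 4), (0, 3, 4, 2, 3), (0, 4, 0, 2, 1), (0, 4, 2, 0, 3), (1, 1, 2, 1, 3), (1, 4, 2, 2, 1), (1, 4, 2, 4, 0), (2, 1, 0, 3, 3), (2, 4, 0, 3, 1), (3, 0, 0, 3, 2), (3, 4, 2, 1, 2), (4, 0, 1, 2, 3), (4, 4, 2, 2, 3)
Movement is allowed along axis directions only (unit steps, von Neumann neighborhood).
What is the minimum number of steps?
9
(one shortest path: (0, 3, 1, 0, 3) → (1, 3, 1, 0, 3) → (2, 3, 1, 0, 3) → (3, 3, 1, 0, 3) → (4, 3, 1, 0, 3) → (4, 2, 1, 0, 3) → (4, 1, 1, 0, 3) → (4, 1, 1, 1, 3) → (4, 1, 1, 2, 3) → (4, 1, 1, 3, 3))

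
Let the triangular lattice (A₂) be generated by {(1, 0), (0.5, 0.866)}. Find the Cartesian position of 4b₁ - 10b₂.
(-1, -8.66)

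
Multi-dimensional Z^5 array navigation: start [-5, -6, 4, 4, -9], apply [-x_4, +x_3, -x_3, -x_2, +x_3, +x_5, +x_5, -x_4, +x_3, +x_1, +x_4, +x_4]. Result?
(-4, -7, 6, 4, -7)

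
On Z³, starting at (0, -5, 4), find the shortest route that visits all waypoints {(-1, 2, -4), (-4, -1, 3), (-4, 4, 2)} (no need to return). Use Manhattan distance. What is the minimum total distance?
26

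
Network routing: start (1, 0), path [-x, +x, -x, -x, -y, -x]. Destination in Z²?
(-2, -1)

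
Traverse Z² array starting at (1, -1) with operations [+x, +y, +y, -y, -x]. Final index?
(1, 0)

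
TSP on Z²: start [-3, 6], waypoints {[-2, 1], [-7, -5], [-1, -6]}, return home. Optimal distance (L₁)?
36
(one optimal route: (-3, 6) → (-2, 1) → (-1, -6) → (-7, -5) → (-3, 6))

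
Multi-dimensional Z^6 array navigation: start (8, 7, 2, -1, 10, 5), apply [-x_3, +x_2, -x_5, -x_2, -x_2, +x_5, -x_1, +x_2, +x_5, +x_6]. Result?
(7, 7, 1, -1, 11, 6)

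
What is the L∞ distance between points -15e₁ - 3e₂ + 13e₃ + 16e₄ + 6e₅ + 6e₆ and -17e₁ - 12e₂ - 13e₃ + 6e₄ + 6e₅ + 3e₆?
26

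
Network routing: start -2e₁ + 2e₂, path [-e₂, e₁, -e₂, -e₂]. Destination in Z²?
(-1, -1)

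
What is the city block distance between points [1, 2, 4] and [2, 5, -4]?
12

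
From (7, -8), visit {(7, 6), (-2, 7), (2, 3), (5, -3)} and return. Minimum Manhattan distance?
48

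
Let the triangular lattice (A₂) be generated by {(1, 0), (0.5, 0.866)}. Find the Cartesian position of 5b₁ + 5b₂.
(7.5, 4.33)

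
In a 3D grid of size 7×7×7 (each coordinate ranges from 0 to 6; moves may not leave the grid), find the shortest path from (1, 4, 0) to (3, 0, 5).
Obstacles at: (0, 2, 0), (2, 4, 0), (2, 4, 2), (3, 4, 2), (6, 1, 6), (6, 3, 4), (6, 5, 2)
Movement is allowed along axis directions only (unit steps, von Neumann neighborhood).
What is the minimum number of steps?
11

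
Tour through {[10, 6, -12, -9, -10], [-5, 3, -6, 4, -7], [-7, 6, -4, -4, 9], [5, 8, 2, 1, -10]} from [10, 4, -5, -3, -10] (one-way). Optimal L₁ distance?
106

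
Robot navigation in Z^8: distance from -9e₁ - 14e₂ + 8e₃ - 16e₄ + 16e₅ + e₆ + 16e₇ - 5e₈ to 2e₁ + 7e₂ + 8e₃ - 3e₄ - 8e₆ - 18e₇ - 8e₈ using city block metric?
107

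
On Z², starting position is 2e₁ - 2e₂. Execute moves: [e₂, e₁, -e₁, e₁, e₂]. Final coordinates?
(3, 0)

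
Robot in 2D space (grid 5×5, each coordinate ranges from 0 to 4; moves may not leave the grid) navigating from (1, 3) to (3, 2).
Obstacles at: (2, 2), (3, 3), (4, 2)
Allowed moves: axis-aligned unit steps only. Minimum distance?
5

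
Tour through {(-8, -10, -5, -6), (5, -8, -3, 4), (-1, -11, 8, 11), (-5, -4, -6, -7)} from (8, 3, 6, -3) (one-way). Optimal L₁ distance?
101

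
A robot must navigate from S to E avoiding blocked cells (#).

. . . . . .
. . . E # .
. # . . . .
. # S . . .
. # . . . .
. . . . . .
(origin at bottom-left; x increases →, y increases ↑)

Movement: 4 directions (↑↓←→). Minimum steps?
3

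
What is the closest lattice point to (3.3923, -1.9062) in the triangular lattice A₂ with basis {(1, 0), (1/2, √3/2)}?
(3, -1.732)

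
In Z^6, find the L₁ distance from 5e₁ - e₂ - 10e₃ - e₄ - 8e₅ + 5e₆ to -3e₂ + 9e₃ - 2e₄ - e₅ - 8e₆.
47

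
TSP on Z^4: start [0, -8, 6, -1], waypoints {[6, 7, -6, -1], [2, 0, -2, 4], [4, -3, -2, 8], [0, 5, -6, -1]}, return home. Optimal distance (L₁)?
88
(one optimal route: (0, -8, 6, -1) → (4, -3, -2, 8) → (2, 0, -2, 4) → (6, 7, -6, -1) → (0, 5, -6, -1) → (0, -8, 6, -1))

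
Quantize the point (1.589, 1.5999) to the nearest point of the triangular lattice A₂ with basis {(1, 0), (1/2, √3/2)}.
(2, 1.732)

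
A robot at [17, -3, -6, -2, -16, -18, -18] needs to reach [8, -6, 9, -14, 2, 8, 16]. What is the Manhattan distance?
117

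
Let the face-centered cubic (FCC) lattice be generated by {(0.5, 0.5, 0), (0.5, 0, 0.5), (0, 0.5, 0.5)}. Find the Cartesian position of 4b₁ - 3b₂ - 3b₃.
(0.5, 0.5, -3)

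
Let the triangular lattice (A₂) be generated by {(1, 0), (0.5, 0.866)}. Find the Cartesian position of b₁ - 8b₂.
(-3, -6.928)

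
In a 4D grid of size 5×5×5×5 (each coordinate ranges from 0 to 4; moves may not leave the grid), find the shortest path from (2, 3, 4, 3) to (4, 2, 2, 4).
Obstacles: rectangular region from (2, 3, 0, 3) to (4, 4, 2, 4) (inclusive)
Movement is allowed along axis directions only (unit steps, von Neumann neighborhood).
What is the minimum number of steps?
6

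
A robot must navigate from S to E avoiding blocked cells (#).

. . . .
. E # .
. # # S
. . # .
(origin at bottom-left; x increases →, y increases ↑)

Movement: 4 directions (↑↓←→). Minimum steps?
5
(one shortest path: (3, 1) → (3, 2) → (3, 3) → (2, 3) → (1, 3) → (1, 2))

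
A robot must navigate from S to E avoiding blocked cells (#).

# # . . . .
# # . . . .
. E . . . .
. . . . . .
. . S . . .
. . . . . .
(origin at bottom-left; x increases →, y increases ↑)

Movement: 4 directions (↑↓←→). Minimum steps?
3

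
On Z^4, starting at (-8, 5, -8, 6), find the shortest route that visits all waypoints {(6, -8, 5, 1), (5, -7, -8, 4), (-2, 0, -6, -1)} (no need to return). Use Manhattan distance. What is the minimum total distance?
59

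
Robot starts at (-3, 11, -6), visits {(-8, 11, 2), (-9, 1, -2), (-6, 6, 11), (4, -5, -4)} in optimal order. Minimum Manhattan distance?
71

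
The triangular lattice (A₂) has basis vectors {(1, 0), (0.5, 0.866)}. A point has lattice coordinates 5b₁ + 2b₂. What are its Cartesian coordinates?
(6, 1.732)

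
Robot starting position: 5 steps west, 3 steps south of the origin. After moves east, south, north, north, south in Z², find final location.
(-4, -3)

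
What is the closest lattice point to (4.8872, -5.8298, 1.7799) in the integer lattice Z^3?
(5, -6, 2)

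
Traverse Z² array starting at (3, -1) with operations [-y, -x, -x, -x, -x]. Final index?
(-1, -2)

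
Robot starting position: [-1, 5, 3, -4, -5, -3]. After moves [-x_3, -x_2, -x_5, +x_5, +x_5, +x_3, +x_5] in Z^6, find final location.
(-1, 4, 3, -4, -3, -3)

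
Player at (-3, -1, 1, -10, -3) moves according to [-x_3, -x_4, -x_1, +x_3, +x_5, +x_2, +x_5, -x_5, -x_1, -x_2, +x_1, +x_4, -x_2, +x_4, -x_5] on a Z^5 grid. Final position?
(-4, -2, 1, -9, -3)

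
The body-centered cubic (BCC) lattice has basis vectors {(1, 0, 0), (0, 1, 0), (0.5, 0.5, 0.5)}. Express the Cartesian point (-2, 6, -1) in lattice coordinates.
-b₁ + 7b₂ - 2b₃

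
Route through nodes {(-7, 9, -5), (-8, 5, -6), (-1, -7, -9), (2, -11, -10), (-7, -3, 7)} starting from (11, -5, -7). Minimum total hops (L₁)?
78
(one optimal route: (11, -5, -7) → (2, -11, -10) → (-1, -7, -9) → (-8, 5, -6) → (-7, 9, -5) → (-7, -3, 7))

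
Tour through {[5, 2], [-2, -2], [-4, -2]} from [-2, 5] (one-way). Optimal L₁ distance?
22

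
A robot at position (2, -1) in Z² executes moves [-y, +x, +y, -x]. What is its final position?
(2, -1)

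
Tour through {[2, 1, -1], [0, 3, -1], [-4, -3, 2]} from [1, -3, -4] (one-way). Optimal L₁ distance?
25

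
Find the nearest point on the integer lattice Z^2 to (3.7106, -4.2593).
(4, -4)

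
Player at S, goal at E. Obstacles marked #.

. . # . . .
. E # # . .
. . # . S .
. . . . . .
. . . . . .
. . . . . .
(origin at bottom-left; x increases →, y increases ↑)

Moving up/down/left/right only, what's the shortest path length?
6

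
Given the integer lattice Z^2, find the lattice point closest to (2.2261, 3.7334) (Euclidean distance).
(2, 4)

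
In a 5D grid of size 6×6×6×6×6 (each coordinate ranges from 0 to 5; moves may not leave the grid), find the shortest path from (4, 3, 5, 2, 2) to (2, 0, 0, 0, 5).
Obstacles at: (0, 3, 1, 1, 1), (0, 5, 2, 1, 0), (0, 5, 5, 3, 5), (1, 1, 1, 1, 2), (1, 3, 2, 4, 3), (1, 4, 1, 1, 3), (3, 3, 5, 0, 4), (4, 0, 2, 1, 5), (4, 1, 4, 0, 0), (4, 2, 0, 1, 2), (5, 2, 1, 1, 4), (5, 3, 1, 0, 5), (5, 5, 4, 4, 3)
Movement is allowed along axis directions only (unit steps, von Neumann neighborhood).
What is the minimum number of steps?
15
(one shortest path: (4, 3, 5, 2, 2) → (3, 3, 5, 2, 2) → (2, 3, 5, 2, 2) → (2, 2, 5, 2, 2) → (2, 1, 5, 2, 2) → (2, 0, 5, 2, 2) → (2, 0, 4, 2, 2) → (2, 0, 3, 2, 2) → (2, 0, 2, 2, 2) → (2, 0, 1, 2, 2) → (2, 0, 0, 2, 2) → (2, 0, 0, 1, 2) → (2, 0, 0, 0, 2) → (2, 0, 0, 0, 3) → (2, 0, 0, 0, 4) → (2, 0, 0, 0, 5))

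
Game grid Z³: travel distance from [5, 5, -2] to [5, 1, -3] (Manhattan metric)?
5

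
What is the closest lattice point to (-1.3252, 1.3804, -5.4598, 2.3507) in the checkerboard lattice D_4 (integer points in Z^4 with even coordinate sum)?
(-1, 1, -6, 2)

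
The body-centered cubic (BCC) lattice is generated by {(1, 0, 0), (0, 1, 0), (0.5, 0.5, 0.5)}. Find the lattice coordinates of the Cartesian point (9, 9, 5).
4b₁ + 4b₂ + 10b₃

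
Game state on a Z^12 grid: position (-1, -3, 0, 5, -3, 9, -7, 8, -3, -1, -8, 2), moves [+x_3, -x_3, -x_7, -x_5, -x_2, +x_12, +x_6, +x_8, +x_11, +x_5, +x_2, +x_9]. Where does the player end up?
(-1, -3, 0, 5, -3, 10, -8, 9, -2, -1, -7, 3)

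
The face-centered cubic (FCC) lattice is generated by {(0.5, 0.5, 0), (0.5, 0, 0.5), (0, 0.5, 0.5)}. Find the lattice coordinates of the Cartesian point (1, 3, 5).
-b₁ + 3b₂ + 7b₃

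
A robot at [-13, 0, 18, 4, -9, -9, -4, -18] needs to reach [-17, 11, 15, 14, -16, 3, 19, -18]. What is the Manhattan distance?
70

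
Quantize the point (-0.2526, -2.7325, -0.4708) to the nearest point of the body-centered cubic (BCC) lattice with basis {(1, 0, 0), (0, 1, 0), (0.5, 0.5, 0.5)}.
(-0.5, -2.5, -0.5)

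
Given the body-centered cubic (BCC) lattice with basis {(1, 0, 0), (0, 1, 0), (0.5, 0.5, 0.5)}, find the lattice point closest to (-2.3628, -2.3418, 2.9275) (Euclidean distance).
(-2.5, -2.5, 2.5)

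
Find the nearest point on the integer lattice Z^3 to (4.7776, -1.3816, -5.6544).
(5, -1, -6)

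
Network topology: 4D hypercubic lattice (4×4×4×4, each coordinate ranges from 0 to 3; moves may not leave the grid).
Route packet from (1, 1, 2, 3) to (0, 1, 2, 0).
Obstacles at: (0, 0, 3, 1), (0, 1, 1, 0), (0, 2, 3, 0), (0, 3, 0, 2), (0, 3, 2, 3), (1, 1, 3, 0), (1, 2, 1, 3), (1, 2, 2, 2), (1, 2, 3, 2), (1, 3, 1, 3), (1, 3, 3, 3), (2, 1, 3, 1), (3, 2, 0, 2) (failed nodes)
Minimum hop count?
4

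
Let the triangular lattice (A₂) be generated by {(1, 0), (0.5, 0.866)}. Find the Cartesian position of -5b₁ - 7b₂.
(-8.5, -6.062)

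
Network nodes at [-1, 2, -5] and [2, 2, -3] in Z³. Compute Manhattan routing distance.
5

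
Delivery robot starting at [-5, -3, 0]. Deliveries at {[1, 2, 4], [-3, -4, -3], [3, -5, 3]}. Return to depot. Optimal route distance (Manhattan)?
44
(one optimal route: (-5, -3, 0) → (1, 2, 4) → (3, -5, 3) → (-3, -4, -3) → (-5, -3, 0))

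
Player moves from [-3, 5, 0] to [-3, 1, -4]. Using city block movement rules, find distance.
8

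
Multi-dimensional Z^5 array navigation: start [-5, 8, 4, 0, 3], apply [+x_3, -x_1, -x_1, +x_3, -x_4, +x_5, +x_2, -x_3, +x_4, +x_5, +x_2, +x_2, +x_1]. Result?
(-6, 11, 5, 0, 5)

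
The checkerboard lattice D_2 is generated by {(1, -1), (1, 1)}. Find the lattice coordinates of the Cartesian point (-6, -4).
-b₁ - 5b₂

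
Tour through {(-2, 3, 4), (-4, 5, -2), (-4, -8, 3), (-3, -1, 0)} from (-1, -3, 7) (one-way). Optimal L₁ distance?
40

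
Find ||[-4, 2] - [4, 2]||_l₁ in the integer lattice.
8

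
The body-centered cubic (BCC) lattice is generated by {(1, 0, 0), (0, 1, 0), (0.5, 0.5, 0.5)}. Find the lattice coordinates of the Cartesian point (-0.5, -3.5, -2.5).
2b₁ - b₂ - 5b₃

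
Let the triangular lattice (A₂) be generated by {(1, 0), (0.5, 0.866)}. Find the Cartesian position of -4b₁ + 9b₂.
(0.5, 7.794)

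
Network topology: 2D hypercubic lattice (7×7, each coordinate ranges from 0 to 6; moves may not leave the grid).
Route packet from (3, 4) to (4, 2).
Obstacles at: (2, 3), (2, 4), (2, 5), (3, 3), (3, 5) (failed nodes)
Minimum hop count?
3
(one shortest path: (3, 4) → (4, 4) → (4, 3) → (4, 2))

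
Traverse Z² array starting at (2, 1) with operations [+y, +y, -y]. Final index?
(2, 2)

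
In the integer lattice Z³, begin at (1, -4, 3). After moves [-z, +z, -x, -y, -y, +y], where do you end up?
(0, -5, 3)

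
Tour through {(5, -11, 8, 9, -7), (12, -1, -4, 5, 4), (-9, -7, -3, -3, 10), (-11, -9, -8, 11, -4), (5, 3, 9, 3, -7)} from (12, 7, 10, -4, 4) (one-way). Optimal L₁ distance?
165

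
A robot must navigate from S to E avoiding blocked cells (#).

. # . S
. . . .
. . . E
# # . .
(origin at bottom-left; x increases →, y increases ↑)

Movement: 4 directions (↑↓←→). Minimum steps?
2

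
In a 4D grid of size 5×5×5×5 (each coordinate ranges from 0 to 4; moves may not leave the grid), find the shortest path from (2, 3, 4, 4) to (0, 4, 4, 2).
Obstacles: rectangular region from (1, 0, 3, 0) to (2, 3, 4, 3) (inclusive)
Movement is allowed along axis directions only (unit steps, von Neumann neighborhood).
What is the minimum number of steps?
5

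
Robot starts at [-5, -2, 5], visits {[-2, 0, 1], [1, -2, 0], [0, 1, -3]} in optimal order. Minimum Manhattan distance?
22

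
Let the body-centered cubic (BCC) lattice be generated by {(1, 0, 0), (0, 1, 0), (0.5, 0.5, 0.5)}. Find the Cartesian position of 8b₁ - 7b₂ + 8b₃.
(12, -3, 4)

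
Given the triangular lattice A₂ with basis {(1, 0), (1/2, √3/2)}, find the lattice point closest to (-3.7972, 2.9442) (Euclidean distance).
(-3.5, 2.598)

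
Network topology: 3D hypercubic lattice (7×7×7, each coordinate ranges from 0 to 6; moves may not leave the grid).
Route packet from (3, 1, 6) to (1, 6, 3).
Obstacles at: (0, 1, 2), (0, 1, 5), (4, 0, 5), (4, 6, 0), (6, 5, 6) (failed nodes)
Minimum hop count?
10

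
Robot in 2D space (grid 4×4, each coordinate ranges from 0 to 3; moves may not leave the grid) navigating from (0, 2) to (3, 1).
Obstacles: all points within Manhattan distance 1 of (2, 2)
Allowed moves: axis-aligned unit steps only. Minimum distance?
6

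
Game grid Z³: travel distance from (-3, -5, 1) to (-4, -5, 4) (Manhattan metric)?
4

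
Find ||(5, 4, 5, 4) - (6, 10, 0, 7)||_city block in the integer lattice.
15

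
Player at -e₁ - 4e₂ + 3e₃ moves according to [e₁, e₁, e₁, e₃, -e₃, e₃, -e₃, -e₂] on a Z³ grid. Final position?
(2, -5, 3)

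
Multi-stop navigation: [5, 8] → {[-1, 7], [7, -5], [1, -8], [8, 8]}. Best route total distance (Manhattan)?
39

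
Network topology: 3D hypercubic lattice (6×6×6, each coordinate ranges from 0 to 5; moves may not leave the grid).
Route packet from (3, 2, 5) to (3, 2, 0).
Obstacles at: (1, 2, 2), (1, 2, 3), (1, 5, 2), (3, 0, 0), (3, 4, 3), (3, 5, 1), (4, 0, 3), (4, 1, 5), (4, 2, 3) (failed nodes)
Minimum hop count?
5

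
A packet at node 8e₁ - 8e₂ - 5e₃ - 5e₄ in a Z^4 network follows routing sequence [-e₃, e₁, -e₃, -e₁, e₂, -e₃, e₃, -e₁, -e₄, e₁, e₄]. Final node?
(8, -7, -7, -5)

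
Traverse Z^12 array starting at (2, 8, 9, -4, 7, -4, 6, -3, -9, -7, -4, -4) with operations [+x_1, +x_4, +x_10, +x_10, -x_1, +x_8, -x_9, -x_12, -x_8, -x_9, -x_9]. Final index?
(2, 8, 9, -3, 7, -4, 6, -3, -12, -5, -4, -5)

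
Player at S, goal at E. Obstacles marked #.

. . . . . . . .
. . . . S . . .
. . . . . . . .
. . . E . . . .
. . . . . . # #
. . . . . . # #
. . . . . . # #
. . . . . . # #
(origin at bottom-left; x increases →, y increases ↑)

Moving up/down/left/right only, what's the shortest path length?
3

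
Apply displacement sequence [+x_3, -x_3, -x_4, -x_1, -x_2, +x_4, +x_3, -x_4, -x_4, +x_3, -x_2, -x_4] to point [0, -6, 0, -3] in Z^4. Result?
(-1, -8, 2, -6)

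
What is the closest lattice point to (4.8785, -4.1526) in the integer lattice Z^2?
(5, -4)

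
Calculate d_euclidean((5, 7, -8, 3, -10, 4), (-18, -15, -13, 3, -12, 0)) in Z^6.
32.5269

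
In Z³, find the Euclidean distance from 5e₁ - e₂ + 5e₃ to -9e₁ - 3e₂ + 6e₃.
14.1774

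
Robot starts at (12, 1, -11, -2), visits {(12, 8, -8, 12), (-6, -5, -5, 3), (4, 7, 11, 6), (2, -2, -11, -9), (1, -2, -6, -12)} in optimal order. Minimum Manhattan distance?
130
(one optimal route: (12, 1, -11, -2) → (2, -2, -11, -9) → (1, -2, -6, -12) → (-6, -5, -5, 3) → (4, 7, 11, 6) → (12, 8, -8, 12))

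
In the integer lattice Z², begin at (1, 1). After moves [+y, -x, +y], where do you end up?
(0, 3)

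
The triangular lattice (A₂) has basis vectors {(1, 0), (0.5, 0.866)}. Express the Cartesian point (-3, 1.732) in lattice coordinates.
-4b₁ + 2b₂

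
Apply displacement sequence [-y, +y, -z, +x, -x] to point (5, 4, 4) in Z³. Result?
(5, 4, 3)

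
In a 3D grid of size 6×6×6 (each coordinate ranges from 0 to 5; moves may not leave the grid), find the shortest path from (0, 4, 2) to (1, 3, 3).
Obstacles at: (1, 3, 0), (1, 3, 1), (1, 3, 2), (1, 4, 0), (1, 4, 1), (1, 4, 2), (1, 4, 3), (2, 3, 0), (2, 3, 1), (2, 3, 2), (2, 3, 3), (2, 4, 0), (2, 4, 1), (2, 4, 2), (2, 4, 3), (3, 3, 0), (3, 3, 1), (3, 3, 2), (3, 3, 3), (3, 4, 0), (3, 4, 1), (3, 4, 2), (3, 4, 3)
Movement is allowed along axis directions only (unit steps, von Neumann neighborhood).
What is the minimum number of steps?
3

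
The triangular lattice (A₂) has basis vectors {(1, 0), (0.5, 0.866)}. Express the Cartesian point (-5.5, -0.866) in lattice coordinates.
-5b₁ - b₂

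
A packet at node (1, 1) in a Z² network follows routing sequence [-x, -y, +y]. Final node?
(0, 1)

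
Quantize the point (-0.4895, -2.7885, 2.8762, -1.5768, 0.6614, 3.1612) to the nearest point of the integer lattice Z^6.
(0, -3, 3, -2, 1, 3)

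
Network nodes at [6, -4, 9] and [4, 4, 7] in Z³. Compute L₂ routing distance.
8.48528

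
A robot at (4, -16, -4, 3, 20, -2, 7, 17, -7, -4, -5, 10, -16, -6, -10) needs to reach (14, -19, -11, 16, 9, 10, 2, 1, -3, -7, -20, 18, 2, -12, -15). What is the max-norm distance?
18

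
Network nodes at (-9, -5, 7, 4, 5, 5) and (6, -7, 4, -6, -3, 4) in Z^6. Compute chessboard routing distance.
15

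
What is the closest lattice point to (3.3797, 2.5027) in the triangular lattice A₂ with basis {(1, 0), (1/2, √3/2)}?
(3.5, 2.598)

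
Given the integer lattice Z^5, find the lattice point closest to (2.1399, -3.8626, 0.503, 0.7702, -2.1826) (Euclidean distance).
(2, -4, 1, 1, -2)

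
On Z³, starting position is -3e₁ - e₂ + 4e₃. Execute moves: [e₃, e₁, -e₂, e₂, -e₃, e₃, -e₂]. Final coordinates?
(-2, -2, 5)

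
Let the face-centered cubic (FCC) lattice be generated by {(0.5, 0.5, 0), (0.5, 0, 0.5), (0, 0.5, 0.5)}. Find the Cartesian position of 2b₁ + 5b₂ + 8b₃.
(3.5, 5, 6.5)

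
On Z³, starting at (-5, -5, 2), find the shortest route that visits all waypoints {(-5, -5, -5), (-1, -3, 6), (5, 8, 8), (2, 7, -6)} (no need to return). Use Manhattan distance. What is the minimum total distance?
61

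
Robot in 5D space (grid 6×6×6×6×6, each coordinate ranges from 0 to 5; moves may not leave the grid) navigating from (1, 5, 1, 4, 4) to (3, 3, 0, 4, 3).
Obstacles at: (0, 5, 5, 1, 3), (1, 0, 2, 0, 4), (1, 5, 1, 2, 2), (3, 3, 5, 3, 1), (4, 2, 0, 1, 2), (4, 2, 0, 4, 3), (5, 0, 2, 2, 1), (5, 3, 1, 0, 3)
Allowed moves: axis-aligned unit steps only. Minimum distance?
6
(one shortest path: (1, 5, 1, 4, 4) → (2, 5, 1, 4, 4) → (3, 5, 1, 4, 4) → (3, 4, 1, 4, 4) → (3, 3, 1, 4, 4) → (3, 3, 0, 4, 4) → (3, 3, 0, 4, 3))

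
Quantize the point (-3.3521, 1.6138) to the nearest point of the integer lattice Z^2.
(-3, 2)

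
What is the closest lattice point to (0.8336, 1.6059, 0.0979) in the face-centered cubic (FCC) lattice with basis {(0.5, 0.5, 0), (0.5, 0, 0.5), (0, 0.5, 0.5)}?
(0.5, 1.5, 0)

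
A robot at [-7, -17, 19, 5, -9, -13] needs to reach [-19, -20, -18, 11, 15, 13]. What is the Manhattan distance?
108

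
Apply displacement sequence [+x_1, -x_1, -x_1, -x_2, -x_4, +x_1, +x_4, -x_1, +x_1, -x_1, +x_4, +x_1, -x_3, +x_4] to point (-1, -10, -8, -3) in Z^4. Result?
(-1, -11, -9, -1)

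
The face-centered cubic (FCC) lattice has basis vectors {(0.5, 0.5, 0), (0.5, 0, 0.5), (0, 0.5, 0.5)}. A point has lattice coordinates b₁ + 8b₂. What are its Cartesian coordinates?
(4.5, 0.5, 4)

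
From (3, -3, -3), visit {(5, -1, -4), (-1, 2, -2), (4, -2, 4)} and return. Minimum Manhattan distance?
40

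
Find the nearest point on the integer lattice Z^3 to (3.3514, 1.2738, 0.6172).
(3, 1, 1)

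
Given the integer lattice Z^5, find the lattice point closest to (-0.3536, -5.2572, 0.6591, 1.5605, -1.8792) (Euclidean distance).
(0, -5, 1, 2, -2)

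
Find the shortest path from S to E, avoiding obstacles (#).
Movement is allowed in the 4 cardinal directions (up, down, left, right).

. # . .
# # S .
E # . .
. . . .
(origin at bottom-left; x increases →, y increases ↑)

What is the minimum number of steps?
5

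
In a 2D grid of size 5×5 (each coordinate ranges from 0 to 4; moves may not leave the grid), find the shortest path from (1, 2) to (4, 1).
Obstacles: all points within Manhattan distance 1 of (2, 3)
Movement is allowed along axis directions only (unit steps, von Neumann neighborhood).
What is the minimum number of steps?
4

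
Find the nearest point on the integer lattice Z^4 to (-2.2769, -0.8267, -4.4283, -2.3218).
(-2, -1, -4, -2)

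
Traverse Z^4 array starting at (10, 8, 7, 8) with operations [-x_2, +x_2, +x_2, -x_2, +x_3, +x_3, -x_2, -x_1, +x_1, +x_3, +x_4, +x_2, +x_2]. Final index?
(10, 9, 10, 9)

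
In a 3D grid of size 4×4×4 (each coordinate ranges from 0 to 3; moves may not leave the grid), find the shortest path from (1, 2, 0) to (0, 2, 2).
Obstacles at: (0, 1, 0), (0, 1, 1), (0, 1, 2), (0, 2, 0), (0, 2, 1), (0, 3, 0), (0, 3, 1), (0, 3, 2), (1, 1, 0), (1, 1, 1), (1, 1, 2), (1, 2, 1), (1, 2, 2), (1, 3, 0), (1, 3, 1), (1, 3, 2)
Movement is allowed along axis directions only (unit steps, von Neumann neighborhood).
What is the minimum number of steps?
7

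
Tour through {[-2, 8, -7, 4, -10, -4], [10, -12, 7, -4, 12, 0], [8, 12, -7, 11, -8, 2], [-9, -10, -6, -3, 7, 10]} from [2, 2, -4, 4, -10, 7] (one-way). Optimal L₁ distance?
176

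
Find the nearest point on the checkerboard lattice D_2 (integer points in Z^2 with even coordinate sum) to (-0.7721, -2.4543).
(-1, -3)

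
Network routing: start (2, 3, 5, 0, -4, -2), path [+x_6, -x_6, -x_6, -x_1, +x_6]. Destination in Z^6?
(1, 3, 5, 0, -4, -2)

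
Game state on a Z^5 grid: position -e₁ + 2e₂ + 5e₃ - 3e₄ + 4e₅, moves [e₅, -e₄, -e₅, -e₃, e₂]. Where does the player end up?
(-1, 3, 4, -4, 4)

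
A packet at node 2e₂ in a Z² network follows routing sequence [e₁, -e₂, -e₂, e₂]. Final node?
(1, 1)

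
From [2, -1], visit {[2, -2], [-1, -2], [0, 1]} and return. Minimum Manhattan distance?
12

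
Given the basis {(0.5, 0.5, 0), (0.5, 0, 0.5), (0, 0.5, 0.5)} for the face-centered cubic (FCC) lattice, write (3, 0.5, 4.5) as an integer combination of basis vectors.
-b₁ + 7b₂ + 2b₃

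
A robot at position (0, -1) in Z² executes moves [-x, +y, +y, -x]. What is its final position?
(-2, 1)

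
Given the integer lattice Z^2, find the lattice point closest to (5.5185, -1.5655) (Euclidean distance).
(6, -2)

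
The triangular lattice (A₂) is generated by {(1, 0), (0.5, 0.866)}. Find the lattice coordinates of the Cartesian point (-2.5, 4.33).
-5b₁ + 5b₂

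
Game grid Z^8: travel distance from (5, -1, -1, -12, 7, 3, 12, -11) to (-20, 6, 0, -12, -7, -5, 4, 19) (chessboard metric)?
30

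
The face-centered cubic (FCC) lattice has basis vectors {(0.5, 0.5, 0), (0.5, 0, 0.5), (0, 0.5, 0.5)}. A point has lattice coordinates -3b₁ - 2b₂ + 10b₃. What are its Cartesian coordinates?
(-2.5, 3.5, 4)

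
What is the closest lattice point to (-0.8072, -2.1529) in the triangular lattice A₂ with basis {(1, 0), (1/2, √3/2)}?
(-1, -1.732)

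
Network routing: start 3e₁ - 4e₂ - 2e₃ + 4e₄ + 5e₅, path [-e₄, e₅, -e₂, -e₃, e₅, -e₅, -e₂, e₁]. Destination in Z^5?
(4, -6, -3, 3, 6)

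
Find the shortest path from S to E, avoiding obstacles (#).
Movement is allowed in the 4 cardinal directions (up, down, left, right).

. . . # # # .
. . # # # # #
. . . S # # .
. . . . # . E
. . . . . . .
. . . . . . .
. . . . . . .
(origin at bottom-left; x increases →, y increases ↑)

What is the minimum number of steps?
6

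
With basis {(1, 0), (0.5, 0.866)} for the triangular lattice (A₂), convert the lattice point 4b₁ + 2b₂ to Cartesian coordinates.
(5, 1.732)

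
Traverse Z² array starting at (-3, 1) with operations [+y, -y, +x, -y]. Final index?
(-2, 0)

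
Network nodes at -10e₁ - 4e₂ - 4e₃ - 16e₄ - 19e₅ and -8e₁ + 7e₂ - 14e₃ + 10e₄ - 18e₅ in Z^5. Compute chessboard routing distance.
26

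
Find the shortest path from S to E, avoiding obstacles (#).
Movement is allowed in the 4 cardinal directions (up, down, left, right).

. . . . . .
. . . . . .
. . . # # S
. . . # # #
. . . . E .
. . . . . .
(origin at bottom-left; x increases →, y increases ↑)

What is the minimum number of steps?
9
(one shortest path: (5, 3) → (5, 4) → (4, 4) → (3, 4) → (2, 4) → (2, 3) → (2, 2) → (2, 1) → (3, 1) → (4, 1))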